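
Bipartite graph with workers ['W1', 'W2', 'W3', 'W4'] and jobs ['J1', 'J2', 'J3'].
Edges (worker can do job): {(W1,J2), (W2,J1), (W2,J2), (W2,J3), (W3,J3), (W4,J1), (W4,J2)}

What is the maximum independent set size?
Maximum independent set = 4

By König's theorem:
- Min vertex cover = Max matching = 3
- Max independent set = Total vertices - Min vertex cover
- Max independent set = 7 - 3 = 4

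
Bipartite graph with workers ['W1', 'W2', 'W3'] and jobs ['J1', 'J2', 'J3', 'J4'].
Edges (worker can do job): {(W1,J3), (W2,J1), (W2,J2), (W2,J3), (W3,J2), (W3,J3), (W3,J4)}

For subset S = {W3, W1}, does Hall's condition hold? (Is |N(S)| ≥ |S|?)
Yes: |N(S)| = 3, |S| = 2

Subset S = {W3, W1}
Neighbors N(S) = {J2, J3, J4}

|N(S)| = 3, |S| = 2
Hall's condition: |N(S)| ≥ |S| is satisfied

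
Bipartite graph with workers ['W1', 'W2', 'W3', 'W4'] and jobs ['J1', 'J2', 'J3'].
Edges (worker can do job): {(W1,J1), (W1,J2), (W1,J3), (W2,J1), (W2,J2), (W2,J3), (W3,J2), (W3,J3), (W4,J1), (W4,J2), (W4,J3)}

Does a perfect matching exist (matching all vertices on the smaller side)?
Yes, perfect matching exists (size 3)

Perfect matching: {(W1,J1), (W3,J2), (W4,J3)}
All 3 vertices on the smaller side are matched.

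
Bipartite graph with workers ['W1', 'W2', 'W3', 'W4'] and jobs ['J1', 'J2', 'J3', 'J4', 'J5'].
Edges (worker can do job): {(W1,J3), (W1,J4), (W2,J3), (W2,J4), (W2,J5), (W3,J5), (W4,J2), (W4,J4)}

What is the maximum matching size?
Maximum matching size = 4

Maximum matching: {(W1,J4), (W2,J3), (W3,J5), (W4,J2)}
Size: 4

This assigns 4 workers to 4 distinct jobs.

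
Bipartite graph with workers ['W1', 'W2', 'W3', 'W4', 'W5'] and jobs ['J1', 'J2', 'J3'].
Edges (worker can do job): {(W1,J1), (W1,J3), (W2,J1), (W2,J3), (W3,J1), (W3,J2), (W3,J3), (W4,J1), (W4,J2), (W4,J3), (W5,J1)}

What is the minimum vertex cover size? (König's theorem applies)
Minimum vertex cover size = 3

By König's theorem: in bipartite graphs,
min vertex cover = max matching = 3

Maximum matching has size 3, so minimum vertex cover also has size 3.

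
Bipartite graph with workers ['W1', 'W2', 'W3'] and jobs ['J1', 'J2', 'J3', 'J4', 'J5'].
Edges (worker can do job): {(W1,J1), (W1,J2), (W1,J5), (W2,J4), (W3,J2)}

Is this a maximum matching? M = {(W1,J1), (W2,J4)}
No, size 2 is not maximum

Proposed matching has size 2.
Maximum matching size for this graph: 3.

This is NOT maximum - can be improved to size 3.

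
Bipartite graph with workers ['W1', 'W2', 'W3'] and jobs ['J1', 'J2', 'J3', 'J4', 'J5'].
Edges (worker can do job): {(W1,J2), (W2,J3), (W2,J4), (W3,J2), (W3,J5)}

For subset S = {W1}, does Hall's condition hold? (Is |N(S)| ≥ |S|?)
Yes: |N(S)| = 1, |S| = 1

Subset S = {W1}
Neighbors N(S) = {J2}

|N(S)| = 1, |S| = 1
Hall's condition: |N(S)| ≥ |S| is satisfied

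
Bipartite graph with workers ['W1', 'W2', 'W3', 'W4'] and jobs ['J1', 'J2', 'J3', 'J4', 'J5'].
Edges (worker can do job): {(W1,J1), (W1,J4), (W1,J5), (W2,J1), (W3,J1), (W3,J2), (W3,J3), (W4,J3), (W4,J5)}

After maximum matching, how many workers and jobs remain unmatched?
Unmatched: 0 workers, 1 jobs

Maximum matching size: 4
Workers: 4 total, 4 matched, 0 unmatched
Jobs: 5 total, 4 matched, 1 unmatched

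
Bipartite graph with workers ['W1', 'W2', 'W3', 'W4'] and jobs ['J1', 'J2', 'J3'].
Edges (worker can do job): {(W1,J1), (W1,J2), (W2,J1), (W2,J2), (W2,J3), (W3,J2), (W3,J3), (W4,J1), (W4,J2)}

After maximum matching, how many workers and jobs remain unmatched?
Unmatched: 1 workers, 0 jobs

Maximum matching size: 3
Workers: 4 total, 3 matched, 1 unmatched
Jobs: 3 total, 3 matched, 0 unmatched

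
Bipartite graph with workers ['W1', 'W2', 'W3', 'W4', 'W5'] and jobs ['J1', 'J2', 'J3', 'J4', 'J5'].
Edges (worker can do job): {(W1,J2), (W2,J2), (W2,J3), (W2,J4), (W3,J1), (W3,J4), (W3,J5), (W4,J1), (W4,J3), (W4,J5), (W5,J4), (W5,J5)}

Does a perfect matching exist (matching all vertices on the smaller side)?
Yes, perfect matching exists (size 5)

Perfect matching: {(W1,J2), (W2,J4), (W3,J1), (W4,J3), (W5,J5)}
All 5 vertices on the smaller side are matched.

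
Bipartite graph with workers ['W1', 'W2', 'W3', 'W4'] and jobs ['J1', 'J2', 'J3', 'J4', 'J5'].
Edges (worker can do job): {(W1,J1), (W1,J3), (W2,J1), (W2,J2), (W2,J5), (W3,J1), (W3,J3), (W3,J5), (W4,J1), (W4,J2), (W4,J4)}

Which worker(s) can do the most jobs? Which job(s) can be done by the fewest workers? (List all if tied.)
Most versatile: W2, W3, W4 (3 jobs); Least covered: J4 (1 workers)

Worker degrees (jobs they can do): W1:2, W2:3, W3:3, W4:3
Job degrees (workers who can do it): J1:4, J2:2, J3:2, J4:1, J5:2

Maximum worker degree is 3, achieved by: W2, W3, W4
Minimum job degree is 1, achieved by: J4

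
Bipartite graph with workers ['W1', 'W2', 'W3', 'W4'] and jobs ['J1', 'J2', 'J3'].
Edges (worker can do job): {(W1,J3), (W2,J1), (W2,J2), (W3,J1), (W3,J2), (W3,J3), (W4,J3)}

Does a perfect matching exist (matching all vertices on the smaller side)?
Yes, perfect matching exists (size 3)

Perfect matching: {(W2,J2), (W3,J1), (W4,J3)}
All 3 vertices on the smaller side are matched.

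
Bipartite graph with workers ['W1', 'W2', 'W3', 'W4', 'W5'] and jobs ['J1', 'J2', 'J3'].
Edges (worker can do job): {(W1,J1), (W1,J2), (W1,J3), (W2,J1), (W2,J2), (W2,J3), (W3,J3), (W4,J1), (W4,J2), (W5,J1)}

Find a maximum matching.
Matching: {(W3,J3), (W4,J2), (W5,J1)}

Maximum matching (size 3):
  W3 → J3
  W4 → J2
  W5 → J1

Each worker is assigned to at most one job, and each job to at most one worker.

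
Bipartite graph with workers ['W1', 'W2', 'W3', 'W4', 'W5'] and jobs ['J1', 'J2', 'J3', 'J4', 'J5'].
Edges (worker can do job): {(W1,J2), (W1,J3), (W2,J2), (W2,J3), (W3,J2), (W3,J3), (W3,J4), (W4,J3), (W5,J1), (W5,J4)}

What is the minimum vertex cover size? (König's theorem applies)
Minimum vertex cover size = 4

By König's theorem: in bipartite graphs,
min vertex cover = max matching = 4

Maximum matching has size 4, so minimum vertex cover also has size 4.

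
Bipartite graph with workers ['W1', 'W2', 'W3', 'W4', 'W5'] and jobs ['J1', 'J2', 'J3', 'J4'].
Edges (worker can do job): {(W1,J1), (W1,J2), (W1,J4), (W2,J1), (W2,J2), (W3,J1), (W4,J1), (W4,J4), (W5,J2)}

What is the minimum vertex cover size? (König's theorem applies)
Minimum vertex cover size = 3

By König's theorem: in bipartite graphs,
min vertex cover = max matching = 3

Maximum matching has size 3, so minimum vertex cover also has size 3.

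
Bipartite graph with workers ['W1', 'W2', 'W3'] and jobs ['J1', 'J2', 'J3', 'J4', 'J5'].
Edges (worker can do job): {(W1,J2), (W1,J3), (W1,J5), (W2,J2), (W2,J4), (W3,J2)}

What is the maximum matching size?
Maximum matching size = 3

Maximum matching: {(W1,J3), (W2,J4), (W3,J2)}
Size: 3

This assigns 3 workers to 3 distinct jobs.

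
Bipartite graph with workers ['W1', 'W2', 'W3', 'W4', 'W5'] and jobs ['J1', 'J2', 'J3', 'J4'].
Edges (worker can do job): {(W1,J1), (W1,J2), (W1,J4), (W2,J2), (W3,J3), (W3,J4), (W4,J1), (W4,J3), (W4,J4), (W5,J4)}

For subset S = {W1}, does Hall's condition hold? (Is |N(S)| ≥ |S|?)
Yes: |N(S)| = 3, |S| = 1

Subset S = {W1}
Neighbors N(S) = {J1, J2, J4}

|N(S)| = 3, |S| = 1
Hall's condition: |N(S)| ≥ |S| is satisfied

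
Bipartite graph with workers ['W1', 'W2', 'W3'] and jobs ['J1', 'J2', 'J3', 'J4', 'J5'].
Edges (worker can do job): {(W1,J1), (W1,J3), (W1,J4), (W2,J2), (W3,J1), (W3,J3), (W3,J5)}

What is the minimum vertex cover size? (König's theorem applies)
Minimum vertex cover size = 3

By König's theorem: in bipartite graphs,
min vertex cover = max matching = 3

Maximum matching has size 3, so minimum vertex cover also has size 3.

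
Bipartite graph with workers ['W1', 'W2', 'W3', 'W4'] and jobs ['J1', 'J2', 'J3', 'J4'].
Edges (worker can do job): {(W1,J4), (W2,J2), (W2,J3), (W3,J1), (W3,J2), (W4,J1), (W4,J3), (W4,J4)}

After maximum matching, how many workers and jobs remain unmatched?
Unmatched: 0 workers, 0 jobs

Maximum matching size: 4
Workers: 4 total, 4 matched, 0 unmatched
Jobs: 4 total, 4 matched, 0 unmatched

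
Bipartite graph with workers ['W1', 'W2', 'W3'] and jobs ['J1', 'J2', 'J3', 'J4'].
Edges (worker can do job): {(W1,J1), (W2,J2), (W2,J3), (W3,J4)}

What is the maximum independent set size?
Maximum independent set = 4

By König's theorem:
- Min vertex cover = Max matching = 3
- Max independent set = Total vertices - Min vertex cover
- Max independent set = 7 - 3 = 4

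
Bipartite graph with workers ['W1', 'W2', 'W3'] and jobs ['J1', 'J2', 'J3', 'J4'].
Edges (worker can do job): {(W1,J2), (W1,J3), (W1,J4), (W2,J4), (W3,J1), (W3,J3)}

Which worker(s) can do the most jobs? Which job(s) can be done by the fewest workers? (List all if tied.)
Most versatile: W1 (3 jobs); Least covered: J1, J2 (1 workers)

Worker degrees (jobs they can do): W1:3, W2:1, W3:2
Job degrees (workers who can do it): J1:1, J2:1, J3:2, J4:2

Maximum worker degree is 3, achieved by: W1
Minimum job degree is 1, achieved by: J1, J2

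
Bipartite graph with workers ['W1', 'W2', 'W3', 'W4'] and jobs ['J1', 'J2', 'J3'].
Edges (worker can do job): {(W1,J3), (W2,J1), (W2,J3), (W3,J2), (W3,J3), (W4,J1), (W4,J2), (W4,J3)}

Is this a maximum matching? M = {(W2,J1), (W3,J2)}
No, size 2 is not maximum

Proposed matching has size 2.
Maximum matching size for this graph: 3.

This is NOT maximum - can be improved to size 3.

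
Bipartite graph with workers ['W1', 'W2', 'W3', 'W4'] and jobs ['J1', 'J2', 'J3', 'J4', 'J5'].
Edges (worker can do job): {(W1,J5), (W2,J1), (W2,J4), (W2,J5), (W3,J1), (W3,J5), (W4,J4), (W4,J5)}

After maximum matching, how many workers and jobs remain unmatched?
Unmatched: 1 workers, 2 jobs

Maximum matching size: 3
Workers: 4 total, 3 matched, 1 unmatched
Jobs: 5 total, 3 matched, 2 unmatched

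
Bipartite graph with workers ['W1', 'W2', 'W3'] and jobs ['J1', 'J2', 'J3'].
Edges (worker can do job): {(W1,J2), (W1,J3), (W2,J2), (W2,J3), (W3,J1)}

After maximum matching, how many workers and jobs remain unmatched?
Unmatched: 0 workers, 0 jobs

Maximum matching size: 3
Workers: 3 total, 3 matched, 0 unmatched
Jobs: 3 total, 3 matched, 0 unmatched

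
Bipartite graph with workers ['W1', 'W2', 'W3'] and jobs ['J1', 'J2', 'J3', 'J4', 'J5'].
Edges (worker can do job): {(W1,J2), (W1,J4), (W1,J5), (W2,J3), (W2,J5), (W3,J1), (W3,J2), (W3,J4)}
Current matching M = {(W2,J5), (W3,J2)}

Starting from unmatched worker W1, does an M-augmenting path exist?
Yes: W1 → J2 → W3 → J4

An M-augmenting path alternates non-matching / matching edges, starting and ending at unmatched vertices.
Path: W1 → J2 → W3 → J4
(J4 is unmatched in M, so the path is augmenting.)
Flipping edges along this path would increase |M| from 2 to 3.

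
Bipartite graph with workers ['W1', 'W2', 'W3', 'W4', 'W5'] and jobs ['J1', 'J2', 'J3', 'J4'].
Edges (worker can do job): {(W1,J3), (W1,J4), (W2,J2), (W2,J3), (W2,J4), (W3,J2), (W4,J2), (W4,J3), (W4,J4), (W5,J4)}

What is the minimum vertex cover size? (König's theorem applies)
Minimum vertex cover size = 3

By König's theorem: in bipartite graphs,
min vertex cover = max matching = 3

Maximum matching has size 3, so minimum vertex cover also has size 3.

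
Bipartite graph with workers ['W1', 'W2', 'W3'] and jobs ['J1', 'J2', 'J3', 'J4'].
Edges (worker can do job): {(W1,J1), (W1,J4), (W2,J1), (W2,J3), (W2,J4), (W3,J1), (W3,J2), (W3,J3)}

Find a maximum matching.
Matching: {(W1,J4), (W2,J3), (W3,J1)}

Maximum matching (size 3):
  W1 → J4
  W2 → J3
  W3 → J1

Each worker is assigned to at most one job, and each job to at most one worker.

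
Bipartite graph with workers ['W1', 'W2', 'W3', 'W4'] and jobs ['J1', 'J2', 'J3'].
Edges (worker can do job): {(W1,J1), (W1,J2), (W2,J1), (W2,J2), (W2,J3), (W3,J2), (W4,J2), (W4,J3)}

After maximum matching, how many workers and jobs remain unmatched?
Unmatched: 1 workers, 0 jobs

Maximum matching size: 3
Workers: 4 total, 3 matched, 1 unmatched
Jobs: 3 total, 3 matched, 0 unmatched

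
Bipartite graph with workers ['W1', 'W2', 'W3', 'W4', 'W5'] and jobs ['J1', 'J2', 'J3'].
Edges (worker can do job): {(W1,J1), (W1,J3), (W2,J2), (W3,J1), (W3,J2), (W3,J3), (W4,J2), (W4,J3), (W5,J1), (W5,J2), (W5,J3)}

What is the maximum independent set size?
Maximum independent set = 5

By König's theorem:
- Min vertex cover = Max matching = 3
- Max independent set = Total vertices - Min vertex cover
- Max independent set = 8 - 3 = 5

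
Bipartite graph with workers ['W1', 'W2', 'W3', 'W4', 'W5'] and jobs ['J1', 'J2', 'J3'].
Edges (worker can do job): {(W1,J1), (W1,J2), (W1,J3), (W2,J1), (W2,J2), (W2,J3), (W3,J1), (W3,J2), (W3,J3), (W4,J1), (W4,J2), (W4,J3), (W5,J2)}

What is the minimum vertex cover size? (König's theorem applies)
Minimum vertex cover size = 3

By König's theorem: in bipartite graphs,
min vertex cover = max matching = 3

Maximum matching has size 3, so minimum vertex cover also has size 3.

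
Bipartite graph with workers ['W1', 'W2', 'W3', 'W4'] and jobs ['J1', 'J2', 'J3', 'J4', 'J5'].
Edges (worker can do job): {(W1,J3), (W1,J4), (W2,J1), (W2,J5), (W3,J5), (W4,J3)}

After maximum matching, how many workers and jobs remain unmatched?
Unmatched: 0 workers, 1 jobs

Maximum matching size: 4
Workers: 4 total, 4 matched, 0 unmatched
Jobs: 5 total, 4 matched, 1 unmatched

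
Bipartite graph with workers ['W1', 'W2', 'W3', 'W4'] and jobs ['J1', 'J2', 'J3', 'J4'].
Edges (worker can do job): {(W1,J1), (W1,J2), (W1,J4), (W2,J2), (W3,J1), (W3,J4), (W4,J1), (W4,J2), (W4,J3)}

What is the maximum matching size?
Maximum matching size = 4

Maximum matching: {(W1,J1), (W2,J2), (W3,J4), (W4,J3)}
Size: 4

This assigns 4 workers to 4 distinct jobs.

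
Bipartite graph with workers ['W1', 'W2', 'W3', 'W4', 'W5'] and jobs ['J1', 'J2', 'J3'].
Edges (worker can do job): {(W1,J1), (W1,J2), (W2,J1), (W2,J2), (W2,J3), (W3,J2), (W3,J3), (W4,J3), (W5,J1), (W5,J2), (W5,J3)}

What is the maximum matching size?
Maximum matching size = 3

Maximum matching: {(W1,J1), (W3,J2), (W5,J3)}
Size: 3

This assigns 3 workers to 3 distinct jobs.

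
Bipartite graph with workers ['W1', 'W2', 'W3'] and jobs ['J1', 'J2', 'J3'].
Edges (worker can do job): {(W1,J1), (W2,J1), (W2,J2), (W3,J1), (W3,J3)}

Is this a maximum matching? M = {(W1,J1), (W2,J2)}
No, size 2 is not maximum

Proposed matching has size 2.
Maximum matching size for this graph: 3.

This is NOT maximum - can be improved to size 3.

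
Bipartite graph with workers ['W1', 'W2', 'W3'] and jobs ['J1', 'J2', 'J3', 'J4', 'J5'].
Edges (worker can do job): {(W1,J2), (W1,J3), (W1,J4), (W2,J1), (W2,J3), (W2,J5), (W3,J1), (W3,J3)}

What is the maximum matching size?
Maximum matching size = 3

Maximum matching: {(W1,J3), (W2,J5), (W3,J1)}
Size: 3

This assigns 3 workers to 3 distinct jobs.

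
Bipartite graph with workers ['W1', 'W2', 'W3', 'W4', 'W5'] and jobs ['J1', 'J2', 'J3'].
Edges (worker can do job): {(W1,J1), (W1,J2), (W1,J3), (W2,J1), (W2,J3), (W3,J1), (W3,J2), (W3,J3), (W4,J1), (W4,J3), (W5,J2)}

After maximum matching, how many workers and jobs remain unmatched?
Unmatched: 2 workers, 0 jobs

Maximum matching size: 3
Workers: 5 total, 3 matched, 2 unmatched
Jobs: 3 total, 3 matched, 0 unmatched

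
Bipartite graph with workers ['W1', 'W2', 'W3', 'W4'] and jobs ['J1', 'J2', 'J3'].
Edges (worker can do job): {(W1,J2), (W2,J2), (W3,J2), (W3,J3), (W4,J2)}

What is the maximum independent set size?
Maximum independent set = 5

By König's theorem:
- Min vertex cover = Max matching = 2
- Max independent set = Total vertices - Min vertex cover
- Max independent set = 7 - 2 = 5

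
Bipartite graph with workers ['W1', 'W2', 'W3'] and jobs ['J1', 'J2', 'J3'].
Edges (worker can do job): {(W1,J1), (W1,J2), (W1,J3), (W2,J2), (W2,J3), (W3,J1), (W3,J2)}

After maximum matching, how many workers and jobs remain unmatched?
Unmatched: 0 workers, 0 jobs

Maximum matching size: 3
Workers: 3 total, 3 matched, 0 unmatched
Jobs: 3 total, 3 matched, 0 unmatched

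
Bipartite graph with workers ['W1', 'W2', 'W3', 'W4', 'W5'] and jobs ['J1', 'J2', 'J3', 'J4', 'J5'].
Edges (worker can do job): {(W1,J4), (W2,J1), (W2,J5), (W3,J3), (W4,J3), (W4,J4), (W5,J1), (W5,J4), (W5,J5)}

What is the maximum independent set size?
Maximum independent set = 6

By König's theorem:
- Min vertex cover = Max matching = 4
- Max independent set = Total vertices - Min vertex cover
- Max independent set = 10 - 4 = 6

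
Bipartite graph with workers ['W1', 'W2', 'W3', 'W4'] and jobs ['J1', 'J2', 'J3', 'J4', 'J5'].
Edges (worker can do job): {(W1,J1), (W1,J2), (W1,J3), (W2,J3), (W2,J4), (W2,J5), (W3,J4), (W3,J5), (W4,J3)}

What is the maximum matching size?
Maximum matching size = 4

Maximum matching: {(W1,J1), (W2,J4), (W3,J5), (W4,J3)}
Size: 4

This assigns 4 workers to 4 distinct jobs.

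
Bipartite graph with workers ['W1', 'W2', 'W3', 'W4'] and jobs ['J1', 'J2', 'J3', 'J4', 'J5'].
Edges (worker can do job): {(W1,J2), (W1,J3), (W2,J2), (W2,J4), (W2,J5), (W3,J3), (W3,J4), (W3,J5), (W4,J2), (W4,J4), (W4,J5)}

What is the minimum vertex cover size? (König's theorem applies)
Minimum vertex cover size = 4

By König's theorem: in bipartite graphs,
min vertex cover = max matching = 4

Maximum matching has size 4, so minimum vertex cover also has size 4.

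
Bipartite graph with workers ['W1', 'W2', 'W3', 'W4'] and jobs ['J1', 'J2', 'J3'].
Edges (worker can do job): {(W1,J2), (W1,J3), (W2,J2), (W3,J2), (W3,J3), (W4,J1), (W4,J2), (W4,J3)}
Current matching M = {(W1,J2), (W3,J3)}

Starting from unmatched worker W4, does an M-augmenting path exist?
Yes: W4 → J1

An M-augmenting path alternates non-matching / matching edges, starting and ending at unmatched vertices.
Path: W4 → J1
(J1 is unmatched in M, so the path is augmenting.)
Flipping edges along this path would increase |M| from 2 to 3.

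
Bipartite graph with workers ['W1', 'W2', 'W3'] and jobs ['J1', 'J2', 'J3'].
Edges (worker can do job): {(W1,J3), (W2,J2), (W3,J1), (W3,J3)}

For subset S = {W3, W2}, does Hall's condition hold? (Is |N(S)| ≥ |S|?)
Yes: |N(S)| = 3, |S| = 2

Subset S = {W3, W2}
Neighbors N(S) = {J1, J2, J3}

|N(S)| = 3, |S| = 2
Hall's condition: |N(S)| ≥ |S| is satisfied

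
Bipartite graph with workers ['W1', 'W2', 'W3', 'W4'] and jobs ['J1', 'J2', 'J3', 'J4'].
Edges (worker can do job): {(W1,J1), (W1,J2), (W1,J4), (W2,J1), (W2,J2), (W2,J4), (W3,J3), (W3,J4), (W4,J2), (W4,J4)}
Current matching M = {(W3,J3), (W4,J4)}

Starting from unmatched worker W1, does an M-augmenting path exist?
Yes: W1 → J4 → W4 → J2

An M-augmenting path alternates non-matching / matching edges, starting and ending at unmatched vertices.
Path: W1 → J4 → W4 → J2
(J2 is unmatched in M, so the path is augmenting.)
Flipping edges along this path would increase |M| from 2 to 3.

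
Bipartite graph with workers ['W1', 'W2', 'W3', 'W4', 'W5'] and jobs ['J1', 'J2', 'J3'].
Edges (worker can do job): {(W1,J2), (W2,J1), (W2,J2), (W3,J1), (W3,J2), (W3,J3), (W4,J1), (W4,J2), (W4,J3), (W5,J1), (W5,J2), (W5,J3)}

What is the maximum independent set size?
Maximum independent set = 5

By König's theorem:
- Min vertex cover = Max matching = 3
- Max independent set = Total vertices - Min vertex cover
- Max independent set = 8 - 3 = 5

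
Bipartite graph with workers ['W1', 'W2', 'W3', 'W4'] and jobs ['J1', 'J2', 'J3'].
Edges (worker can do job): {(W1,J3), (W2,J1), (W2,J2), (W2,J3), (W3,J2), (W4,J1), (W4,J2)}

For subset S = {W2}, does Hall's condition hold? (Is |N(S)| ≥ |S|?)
Yes: |N(S)| = 3, |S| = 1

Subset S = {W2}
Neighbors N(S) = {J1, J2, J3}

|N(S)| = 3, |S| = 1
Hall's condition: |N(S)| ≥ |S| is satisfied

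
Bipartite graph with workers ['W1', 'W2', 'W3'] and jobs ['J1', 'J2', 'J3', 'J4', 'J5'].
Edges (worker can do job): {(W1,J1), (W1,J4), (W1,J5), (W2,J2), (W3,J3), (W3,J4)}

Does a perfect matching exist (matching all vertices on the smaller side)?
Yes, perfect matching exists (size 3)

Perfect matching: {(W1,J1), (W2,J2), (W3,J3)}
All 3 vertices on the smaller side are matched.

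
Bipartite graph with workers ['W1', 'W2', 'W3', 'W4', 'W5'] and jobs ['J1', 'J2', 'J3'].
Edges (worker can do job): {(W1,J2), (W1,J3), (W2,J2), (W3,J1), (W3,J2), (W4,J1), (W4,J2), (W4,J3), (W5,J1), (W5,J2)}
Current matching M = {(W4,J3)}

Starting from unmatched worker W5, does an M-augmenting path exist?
Yes: W5 → J1

An M-augmenting path alternates non-matching / matching edges, starting and ending at unmatched vertices.
Path: W5 → J1
(J1 is unmatched in M, so the path is augmenting.)
Flipping edges along this path would increase |M| from 1 to 2.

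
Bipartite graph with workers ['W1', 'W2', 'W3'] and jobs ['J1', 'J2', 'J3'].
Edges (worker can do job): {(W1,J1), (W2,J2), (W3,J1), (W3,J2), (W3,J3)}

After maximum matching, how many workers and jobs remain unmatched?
Unmatched: 0 workers, 0 jobs

Maximum matching size: 3
Workers: 3 total, 3 matched, 0 unmatched
Jobs: 3 total, 3 matched, 0 unmatched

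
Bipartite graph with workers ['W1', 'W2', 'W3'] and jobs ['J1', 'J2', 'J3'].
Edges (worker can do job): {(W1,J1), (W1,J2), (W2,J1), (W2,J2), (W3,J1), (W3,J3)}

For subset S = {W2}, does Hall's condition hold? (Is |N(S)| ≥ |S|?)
Yes: |N(S)| = 2, |S| = 1

Subset S = {W2}
Neighbors N(S) = {J1, J2}

|N(S)| = 2, |S| = 1
Hall's condition: |N(S)| ≥ |S| is satisfied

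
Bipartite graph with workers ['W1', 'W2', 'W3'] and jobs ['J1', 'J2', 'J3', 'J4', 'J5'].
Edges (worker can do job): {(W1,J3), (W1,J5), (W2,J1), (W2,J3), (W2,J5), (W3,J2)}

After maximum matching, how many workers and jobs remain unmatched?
Unmatched: 0 workers, 2 jobs

Maximum matching size: 3
Workers: 3 total, 3 matched, 0 unmatched
Jobs: 5 total, 3 matched, 2 unmatched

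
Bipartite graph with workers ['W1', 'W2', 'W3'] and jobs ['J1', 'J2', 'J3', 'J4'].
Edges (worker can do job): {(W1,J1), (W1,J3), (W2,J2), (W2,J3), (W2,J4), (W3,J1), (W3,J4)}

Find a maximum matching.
Matching: {(W1,J3), (W2,J4), (W3,J1)}

Maximum matching (size 3):
  W1 → J3
  W2 → J4
  W3 → J1

Each worker is assigned to at most one job, and each job to at most one worker.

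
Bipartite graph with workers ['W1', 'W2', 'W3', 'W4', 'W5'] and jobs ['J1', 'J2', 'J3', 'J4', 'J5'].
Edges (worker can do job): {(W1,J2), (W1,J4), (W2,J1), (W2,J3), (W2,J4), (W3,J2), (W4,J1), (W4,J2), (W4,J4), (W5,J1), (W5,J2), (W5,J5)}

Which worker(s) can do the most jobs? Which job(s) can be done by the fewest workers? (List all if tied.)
Most versatile: W2, W4, W5 (3 jobs); Least covered: J3, J5 (1 workers)

Worker degrees (jobs they can do): W1:2, W2:3, W3:1, W4:3, W5:3
Job degrees (workers who can do it): J1:3, J2:4, J3:1, J4:3, J5:1

Maximum worker degree is 3, achieved by: W2, W4, W5
Minimum job degree is 1, achieved by: J3, J5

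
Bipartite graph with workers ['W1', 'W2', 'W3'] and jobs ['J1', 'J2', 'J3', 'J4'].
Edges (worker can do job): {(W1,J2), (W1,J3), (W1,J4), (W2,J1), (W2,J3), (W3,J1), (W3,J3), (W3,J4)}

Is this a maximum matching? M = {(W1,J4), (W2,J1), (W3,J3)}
Yes, size 3 is maximum

Proposed matching has size 3.
Maximum matching size for this graph: 3.

This is a maximum matching.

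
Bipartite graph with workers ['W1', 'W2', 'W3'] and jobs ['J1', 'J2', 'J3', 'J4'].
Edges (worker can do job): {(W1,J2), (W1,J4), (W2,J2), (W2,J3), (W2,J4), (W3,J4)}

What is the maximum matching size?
Maximum matching size = 3

Maximum matching: {(W1,J2), (W2,J3), (W3,J4)}
Size: 3

This assigns 3 workers to 3 distinct jobs.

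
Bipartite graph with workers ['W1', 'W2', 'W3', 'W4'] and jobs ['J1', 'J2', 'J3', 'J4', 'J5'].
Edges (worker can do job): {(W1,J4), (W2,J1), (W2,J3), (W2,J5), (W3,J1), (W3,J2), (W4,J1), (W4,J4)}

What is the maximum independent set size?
Maximum independent set = 5

By König's theorem:
- Min vertex cover = Max matching = 4
- Max independent set = Total vertices - Min vertex cover
- Max independent set = 9 - 4 = 5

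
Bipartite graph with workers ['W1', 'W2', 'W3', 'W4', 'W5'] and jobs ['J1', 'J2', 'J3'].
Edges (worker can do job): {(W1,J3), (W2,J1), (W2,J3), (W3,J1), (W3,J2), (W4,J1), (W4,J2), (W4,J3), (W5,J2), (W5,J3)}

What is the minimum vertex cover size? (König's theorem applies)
Minimum vertex cover size = 3

By König's theorem: in bipartite graphs,
min vertex cover = max matching = 3

Maximum matching has size 3, so minimum vertex cover also has size 3.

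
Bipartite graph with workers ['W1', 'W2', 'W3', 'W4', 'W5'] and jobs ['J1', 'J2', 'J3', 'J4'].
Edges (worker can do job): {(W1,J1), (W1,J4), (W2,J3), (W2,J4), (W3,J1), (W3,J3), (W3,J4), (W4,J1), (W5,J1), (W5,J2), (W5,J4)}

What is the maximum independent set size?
Maximum independent set = 5

By König's theorem:
- Min vertex cover = Max matching = 4
- Max independent set = Total vertices - Min vertex cover
- Max independent set = 9 - 4 = 5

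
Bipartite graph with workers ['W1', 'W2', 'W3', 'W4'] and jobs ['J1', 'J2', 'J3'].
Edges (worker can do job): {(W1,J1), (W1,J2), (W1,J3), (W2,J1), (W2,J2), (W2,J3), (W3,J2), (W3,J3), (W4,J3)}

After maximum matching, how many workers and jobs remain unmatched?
Unmatched: 1 workers, 0 jobs

Maximum matching size: 3
Workers: 4 total, 3 matched, 1 unmatched
Jobs: 3 total, 3 matched, 0 unmatched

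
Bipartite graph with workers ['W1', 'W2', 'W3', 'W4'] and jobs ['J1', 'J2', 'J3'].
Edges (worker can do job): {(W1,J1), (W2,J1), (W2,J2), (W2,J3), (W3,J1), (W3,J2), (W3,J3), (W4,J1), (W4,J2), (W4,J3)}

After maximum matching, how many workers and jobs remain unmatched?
Unmatched: 1 workers, 0 jobs

Maximum matching size: 3
Workers: 4 total, 3 matched, 1 unmatched
Jobs: 3 total, 3 matched, 0 unmatched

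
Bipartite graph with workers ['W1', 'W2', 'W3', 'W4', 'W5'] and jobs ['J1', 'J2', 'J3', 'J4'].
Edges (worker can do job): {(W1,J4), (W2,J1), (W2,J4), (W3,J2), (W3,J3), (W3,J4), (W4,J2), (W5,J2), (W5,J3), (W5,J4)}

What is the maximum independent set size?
Maximum independent set = 5

By König's theorem:
- Min vertex cover = Max matching = 4
- Max independent set = Total vertices - Min vertex cover
- Max independent set = 9 - 4 = 5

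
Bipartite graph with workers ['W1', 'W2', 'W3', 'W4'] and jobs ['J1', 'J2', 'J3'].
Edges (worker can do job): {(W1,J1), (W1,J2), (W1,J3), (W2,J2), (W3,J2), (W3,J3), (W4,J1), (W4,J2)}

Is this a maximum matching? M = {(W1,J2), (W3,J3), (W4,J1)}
Yes, size 3 is maximum

Proposed matching has size 3.
Maximum matching size for this graph: 3.

This is a maximum matching.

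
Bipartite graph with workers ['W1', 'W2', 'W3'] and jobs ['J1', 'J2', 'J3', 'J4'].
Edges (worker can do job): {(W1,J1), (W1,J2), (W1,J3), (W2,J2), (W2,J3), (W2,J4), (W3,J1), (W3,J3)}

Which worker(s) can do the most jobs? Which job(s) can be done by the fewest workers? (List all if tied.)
Most versatile: W1, W2 (3 jobs); Least covered: J4 (1 workers)

Worker degrees (jobs they can do): W1:3, W2:3, W3:2
Job degrees (workers who can do it): J1:2, J2:2, J3:3, J4:1

Maximum worker degree is 3, achieved by: W1, W2
Minimum job degree is 1, achieved by: J4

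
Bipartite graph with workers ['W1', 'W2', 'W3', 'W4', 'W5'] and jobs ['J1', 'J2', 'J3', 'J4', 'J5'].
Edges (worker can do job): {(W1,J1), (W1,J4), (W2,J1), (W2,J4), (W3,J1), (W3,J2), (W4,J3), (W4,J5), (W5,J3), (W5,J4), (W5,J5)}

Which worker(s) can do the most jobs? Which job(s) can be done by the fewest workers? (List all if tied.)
Most versatile: W5 (3 jobs); Least covered: J2 (1 workers)

Worker degrees (jobs they can do): W1:2, W2:2, W3:2, W4:2, W5:3
Job degrees (workers who can do it): J1:3, J2:1, J3:2, J4:3, J5:2

Maximum worker degree is 3, achieved by: W5
Minimum job degree is 1, achieved by: J2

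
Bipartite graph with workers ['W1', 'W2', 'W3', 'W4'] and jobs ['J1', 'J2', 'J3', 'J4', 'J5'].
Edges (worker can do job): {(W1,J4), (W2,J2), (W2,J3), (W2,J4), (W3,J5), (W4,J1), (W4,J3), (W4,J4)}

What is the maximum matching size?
Maximum matching size = 4

Maximum matching: {(W1,J4), (W2,J2), (W3,J5), (W4,J3)}
Size: 4

This assigns 4 workers to 4 distinct jobs.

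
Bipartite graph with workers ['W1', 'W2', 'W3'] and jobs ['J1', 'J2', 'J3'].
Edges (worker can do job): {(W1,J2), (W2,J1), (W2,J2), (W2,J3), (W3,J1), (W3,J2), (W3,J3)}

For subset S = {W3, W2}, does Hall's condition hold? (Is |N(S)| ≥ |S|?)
Yes: |N(S)| = 3, |S| = 2

Subset S = {W3, W2}
Neighbors N(S) = {J1, J2, J3}

|N(S)| = 3, |S| = 2
Hall's condition: |N(S)| ≥ |S| is satisfied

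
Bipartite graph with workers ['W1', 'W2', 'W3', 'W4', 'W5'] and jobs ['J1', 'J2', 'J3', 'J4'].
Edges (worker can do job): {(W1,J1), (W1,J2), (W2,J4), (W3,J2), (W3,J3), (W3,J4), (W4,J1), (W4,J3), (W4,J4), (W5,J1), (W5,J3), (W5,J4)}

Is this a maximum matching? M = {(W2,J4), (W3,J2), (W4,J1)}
No, size 3 is not maximum

Proposed matching has size 3.
Maximum matching size for this graph: 4.

This is NOT maximum - can be improved to size 4.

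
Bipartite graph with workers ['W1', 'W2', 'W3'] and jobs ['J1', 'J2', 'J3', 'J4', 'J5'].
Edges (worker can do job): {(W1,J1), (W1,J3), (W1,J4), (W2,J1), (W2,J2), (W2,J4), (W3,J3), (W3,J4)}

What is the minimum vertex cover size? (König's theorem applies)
Minimum vertex cover size = 3

By König's theorem: in bipartite graphs,
min vertex cover = max matching = 3

Maximum matching has size 3, so minimum vertex cover also has size 3.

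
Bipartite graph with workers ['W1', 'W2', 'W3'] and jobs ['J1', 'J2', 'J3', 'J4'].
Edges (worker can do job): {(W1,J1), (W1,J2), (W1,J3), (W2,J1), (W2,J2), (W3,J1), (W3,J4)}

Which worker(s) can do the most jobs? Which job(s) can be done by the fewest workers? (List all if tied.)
Most versatile: W1 (3 jobs); Least covered: J3, J4 (1 workers)

Worker degrees (jobs they can do): W1:3, W2:2, W3:2
Job degrees (workers who can do it): J1:3, J2:2, J3:1, J4:1

Maximum worker degree is 3, achieved by: W1
Minimum job degree is 1, achieved by: J3, J4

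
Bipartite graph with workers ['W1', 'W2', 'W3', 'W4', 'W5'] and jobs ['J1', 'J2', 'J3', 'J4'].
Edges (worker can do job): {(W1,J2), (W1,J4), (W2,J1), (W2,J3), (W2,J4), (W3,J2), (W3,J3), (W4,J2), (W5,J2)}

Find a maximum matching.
Matching: {(W1,J4), (W2,J1), (W3,J3), (W5,J2)}

Maximum matching (size 4):
  W1 → J4
  W2 → J1
  W3 → J3
  W5 → J2

Each worker is assigned to at most one job, and each job to at most one worker.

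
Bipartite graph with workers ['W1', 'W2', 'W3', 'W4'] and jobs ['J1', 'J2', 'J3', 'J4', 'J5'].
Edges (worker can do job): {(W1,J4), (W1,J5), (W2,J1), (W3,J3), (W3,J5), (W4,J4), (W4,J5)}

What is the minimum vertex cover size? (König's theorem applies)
Minimum vertex cover size = 4

By König's theorem: in bipartite graphs,
min vertex cover = max matching = 4

Maximum matching has size 4, so minimum vertex cover also has size 4.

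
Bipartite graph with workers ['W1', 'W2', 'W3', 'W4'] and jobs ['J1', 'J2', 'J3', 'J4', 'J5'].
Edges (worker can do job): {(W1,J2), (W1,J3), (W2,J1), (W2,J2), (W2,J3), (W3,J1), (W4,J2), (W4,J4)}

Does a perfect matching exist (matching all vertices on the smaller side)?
Yes, perfect matching exists (size 4)

Perfect matching: {(W1,J3), (W2,J2), (W3,J1), (W4,J4)}
All 4 vertices on the smaller side are matched.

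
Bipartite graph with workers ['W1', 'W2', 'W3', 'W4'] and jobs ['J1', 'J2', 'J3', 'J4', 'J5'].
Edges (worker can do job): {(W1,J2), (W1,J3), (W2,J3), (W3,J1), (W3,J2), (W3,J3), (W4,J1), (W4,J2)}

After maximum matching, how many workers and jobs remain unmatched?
Unmatched: 1 workers, 2 jobs

Maximum matching size: 3
Workers: 4 total, 3 matched, 1 unmatched
Jobs: 5 total, 3 matched, 2 unmatched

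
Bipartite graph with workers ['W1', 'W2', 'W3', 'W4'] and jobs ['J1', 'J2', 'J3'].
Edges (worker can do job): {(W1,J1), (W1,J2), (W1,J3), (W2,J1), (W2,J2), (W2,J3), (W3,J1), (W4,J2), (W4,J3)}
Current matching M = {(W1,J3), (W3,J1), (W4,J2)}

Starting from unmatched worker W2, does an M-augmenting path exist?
No augmenting path from W2

Alternating search from W2 reaches jobs: {J1, J2, J3}.
Every reachable job is already matched in M, and following those matched edges back to workers exposes no further unvisited jobs.
No M-augmenting path from W2 exists.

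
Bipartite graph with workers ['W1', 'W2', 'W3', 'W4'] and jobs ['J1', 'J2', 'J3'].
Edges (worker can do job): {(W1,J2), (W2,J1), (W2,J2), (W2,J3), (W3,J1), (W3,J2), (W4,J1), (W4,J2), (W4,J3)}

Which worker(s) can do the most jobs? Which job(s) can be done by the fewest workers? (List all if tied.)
Most versatile: W2, W4 (3 jobs); Least covered: J3 (2 workers)

Worker degrees (jobs they can do): W1:1, W2:3, W3:2, W4:3
Job degrees (workers who can do it): J1:3, J2:4, J3:2

Maximum worker degree is 3, achieved by: W2, W4
Minimum job degree is 2, achieved by: J3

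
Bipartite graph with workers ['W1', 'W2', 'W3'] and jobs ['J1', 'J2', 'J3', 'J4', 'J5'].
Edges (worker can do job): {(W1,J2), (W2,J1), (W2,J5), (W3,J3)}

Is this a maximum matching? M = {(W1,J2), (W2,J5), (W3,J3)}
Yes, size 3 is maximum

Proposed matching has size 3.
Maximum matching size for this graph: 3.

This is a maximum matching.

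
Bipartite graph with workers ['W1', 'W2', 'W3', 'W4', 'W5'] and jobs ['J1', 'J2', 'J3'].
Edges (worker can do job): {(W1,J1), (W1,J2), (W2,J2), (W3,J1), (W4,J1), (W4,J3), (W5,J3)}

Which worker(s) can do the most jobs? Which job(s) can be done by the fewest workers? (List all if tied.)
Most versatile: W1, W4 (2 jobs); Least covered: J2, J3 (2 workers)

Worker degrees (jobs they can do): W1:2, W2:1, W3:1, W4:2, W5:1
Job degrees (workers who can do it): J1:3, J2:2, J3:2

Maximum worker degree is 2, achieved by: W1, W4
Minimum job degree is 2, achieved by: J2, J3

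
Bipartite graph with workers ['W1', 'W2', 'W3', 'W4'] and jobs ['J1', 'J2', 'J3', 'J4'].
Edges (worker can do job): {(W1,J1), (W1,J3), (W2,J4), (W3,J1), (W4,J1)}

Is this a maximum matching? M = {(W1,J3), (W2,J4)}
No, size 2 is not maximum

Proposed matching has size 2.
Maximum matching size for this graph: 3.

This is NOT maximum - can be improved to size 3.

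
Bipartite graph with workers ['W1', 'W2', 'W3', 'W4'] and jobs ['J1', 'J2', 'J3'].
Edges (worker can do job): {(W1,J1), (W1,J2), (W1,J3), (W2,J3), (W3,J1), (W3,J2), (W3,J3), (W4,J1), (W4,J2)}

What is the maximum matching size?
Maximum matching size = 3

Maximum matching: {(W1,J3), (W3,J1), (W4,J2)}
Size: 3

This assigns 3 workers to 3 distinct jobs.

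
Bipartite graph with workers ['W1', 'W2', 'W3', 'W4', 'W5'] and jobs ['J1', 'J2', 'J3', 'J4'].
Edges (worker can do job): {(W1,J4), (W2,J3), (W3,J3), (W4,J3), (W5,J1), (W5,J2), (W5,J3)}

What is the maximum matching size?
Maximum matching size = 3

Maximum matching: {(W1,J4), (W3,J3), (W5,J1)}
Size: 3

This assigns 3 workers to 3 distinct jobs.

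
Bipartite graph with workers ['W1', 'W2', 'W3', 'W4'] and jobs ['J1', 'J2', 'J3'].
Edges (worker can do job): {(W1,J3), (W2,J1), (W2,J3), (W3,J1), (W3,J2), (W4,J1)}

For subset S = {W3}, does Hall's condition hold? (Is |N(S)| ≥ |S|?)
Yes: |N(S)| = 2, |S| = 1

Subset S = {W3}
Neighbors N(S) = {J1, J2}

|N(S)| = 2, |S| = 1
Hall's condition: |N(S)| ≥ |S| is satisfied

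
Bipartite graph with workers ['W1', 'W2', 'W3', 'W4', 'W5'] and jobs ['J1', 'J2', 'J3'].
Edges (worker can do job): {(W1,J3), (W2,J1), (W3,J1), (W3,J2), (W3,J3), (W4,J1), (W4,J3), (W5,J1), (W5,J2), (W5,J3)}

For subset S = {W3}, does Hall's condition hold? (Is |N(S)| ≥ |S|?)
Yes: |N(S)| = 3, |S| = 1

Subset S = {W3}
Neighbors N(S) = {J1, J2, J3}

|N(S)| = 3, |S| = 1
Hall's condition: |N(S)| ≥ |S| is satisfied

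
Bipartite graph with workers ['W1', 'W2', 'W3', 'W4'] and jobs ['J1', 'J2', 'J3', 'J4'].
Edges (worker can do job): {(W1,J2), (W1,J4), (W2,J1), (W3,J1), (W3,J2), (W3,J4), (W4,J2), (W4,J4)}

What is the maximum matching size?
Maximum matching size = 3

Maximum matching: {(W2,J1), (W3,J4), (W4,J2)}
Size: 3

This assigns 3 workers to 3 distinct jobs.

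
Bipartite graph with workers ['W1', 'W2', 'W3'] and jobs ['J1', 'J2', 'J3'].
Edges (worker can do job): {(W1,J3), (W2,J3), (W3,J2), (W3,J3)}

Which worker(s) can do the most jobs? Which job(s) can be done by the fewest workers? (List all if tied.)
Most versatile: W3 (2 jobs); Least covered: J1 (0 workers)

Worker degrees (jobs they can do): W1:1, W2:1, W3:2
Job degrees (workers who can do it): J1:0, J2:1, J3:3

Maximum worker degree is 2, achieved by: W3
Minimum job degree is 0, achieved by: J1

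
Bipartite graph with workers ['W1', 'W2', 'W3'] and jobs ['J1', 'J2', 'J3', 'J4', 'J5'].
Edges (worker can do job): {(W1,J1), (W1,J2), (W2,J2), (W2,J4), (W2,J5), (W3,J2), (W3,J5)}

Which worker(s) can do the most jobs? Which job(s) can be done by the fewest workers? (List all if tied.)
Most versatile: W2 (3 jobs); Least covered: J3 (0 workers)

Worker degrees (jobs they can do): W1:2, W2:3, W3:2
Job degrees (workers who can do it): J1:1, J2:3, J3:0, J4:1, J5:2

Maximum worker degree is 3, achieved by: W2
Minimum job degree is 0, achieved by: J3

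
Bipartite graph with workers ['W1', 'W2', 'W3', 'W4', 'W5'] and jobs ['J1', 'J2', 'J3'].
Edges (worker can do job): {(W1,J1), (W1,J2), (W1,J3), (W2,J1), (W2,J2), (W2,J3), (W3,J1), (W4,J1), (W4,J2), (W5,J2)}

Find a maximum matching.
Matching: {(W1,J3), (W3,J1), (W5,J2)}

Maximum matching (size 3):
  W1 → J3
  W3 → J1
  W5 → J2

Each worker is assigned to at most one job, and each job to at most one worker.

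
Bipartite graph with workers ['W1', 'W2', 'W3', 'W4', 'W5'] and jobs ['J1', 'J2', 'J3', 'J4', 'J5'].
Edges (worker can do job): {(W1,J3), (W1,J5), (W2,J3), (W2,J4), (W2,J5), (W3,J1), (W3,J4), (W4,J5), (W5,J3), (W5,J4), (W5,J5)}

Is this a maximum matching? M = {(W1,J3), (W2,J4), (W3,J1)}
No, size 3 is not maximum

Proposed matching has size 3.
Maximum matching size for this graph: 4.

This is NOT maximum - can be improved to size 4.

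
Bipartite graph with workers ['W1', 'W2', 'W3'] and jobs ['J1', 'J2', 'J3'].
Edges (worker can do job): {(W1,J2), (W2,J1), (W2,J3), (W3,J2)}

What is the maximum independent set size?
Maximum independent set = 4

By König's theorem:
- Min vertex cover = Max matching = 2
- Max independent set = Total vertices - Min vertex cover
- Max independent set = 6 - 2 = 4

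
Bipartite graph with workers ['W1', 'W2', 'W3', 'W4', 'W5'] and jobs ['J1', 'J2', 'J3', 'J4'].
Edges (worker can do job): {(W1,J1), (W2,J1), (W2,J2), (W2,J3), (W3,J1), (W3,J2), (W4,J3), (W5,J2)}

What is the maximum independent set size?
Maximum independent set = 6

By König's theorem:
- Min vertex cover = Max matching = 3
- Max independent set = Total vertices - Min vertex cover
- Max independent set = 9 - 3 = 6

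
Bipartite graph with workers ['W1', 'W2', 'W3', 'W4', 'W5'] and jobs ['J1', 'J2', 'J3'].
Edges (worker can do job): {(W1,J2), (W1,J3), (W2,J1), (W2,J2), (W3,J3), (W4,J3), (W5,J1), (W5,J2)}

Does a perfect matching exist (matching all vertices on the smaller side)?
Yes, perfect matching exists (size 3)

Perfect matching: {(W1,J2), (W3,J3), (W5,J1)}
All 3 vertices on the smaller side are matched.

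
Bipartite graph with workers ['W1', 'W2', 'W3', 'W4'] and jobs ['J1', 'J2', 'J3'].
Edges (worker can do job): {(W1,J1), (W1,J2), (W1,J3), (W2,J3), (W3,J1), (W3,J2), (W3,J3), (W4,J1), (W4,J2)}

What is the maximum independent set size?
Maximum independent set = 4

By König's theorem:
- Min vertex cover = Max matching = 3
- Max independent set = Total vertices - Min vertex cover
- Max independent set = 7 - 3 = 4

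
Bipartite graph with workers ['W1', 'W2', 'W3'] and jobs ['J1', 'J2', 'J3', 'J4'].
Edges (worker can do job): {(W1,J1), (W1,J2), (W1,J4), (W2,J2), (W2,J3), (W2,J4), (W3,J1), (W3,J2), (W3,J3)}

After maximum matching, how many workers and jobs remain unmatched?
Unmatched: 0 workers, 1 jobs

Maximum matching size: 3
Workers: 3 total, 3 matched, 0 unmatched
Jobs: 4 total, 3 matched, 1 unmatched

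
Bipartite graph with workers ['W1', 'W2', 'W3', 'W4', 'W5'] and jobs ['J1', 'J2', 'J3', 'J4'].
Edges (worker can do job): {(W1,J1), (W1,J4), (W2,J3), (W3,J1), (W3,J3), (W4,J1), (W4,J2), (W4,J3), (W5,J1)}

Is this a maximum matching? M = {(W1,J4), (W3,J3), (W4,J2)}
No, size 3 is not maximum

Proposed matching has size 3.
Maximum matching size for this graph: 4.

This is NOT maximum - can be improved to size 4.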